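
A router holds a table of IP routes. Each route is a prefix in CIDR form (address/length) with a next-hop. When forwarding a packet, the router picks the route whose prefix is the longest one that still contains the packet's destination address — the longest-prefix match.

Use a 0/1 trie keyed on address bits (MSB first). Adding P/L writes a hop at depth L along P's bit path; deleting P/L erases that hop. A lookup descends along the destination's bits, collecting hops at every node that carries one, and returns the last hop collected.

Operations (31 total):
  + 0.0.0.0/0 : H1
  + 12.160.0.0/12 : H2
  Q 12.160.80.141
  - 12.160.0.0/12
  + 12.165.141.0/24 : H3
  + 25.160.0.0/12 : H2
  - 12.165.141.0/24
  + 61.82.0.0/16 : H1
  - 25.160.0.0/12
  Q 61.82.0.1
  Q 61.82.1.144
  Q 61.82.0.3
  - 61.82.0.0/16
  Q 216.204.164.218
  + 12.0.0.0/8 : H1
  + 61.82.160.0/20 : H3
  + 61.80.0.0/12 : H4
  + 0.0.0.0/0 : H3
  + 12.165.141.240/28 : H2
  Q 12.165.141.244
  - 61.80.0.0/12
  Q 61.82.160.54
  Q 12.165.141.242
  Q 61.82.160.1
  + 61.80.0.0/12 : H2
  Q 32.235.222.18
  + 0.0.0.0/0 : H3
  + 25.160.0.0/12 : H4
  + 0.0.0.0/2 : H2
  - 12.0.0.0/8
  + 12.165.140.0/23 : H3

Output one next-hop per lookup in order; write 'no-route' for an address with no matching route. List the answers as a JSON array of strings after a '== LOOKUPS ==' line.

Process each operation:
  + 0.0.0.0/0 (H1) depth=0
  + 12.160.0.0/12 (H2) depth=12
  Q 12.160.80.141: descend 000011001010 ; hops seen [H1,H2] ; pick H2
  del 12.160.0.0/12 (clear depth 12)
  + 12.165.141.0/24 (H3) depth=24
  + 25.160.0.0/12 (H2) depth=12
  del 12.165.141.0/24 (clear depth 24)
  + 61.82.0.0/16 (H1) depth=16
  del 25.160.0.0/12 (clear depth 12)
  Q 61.82.0.1: descend 0011110101010010 ; hops seen [H1,H1] ; pick H1
  Q 61.82.1.144: descend 0011110101010010 ; hops seen [H1,H1] ; pick H1
  Q 61.82.0.3: descend 0011110101010010 ; hops seen [H1,H1] ; pick H1
  del 61.82.0.0/16 (clear depth 16)
  Q 216.204.164.218: descend ε ; hops seen [H1] ; pick H1
  + 12.0.0.0/8 (H1) depth=8
  + 61.82.160.0/20 (H3) depth=20
  + 61.80.0.0/12 (H4) depth=12
  + 0.0.0.0/0 (H3) depth=0
  + 12.165.141.240/28 (H2) depth=28
  Q 12.165.141.244: descend 0000110010100101100011011111 ; hops seen [H3,H1,H2] ; pick H2
  del 61.80.0.0/12 (clear depth 12)
  Q 61.82.160.54: descend 00111101010100101010 ; hops seen [H3,H3] ; pick H3
  Q 12.165.141.242: descend 0000110010100101100011011111 ; hops seen [H3,H1,H2] ; pick H2
  Q 61.82.160.1: descend 00111101010100101010 ; hops seen [H3,H3] ; pick H3
  + 61.80.0.0/12 (H2) depth=12
  Q 32.235.222.18: descend 001 ; hops seen [H3] ; pick H3
  + 0.0.0.0/0 (H3) depth=0
  + 25.160.0.0/12 (H4) depth=12
  + 0.0.0.0/2 (H2) depth=2
  del 12.0.0.0/8 (clear depth 8)
  + 12.165.140.0/23 (H3) depth=23

== LOOKUPS ==
["H2","H1","H1","H1","H1","H2","H3","H2","H3","H3"]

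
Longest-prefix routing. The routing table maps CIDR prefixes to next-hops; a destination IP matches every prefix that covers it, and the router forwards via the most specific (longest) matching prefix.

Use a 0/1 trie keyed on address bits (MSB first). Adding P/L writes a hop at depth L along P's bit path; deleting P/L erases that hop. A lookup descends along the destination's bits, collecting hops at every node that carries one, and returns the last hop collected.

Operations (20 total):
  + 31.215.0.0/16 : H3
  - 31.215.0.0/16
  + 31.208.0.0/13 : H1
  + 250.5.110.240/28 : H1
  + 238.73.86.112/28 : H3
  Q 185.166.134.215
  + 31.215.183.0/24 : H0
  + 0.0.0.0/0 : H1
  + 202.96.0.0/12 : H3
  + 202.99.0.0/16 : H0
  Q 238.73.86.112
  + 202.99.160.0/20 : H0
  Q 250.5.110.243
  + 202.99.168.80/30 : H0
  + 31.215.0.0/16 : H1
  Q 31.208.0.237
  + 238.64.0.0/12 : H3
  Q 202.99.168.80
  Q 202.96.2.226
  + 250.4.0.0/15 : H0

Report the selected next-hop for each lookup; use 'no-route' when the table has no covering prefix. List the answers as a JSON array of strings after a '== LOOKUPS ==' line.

Process each operation:
  add 31.215.0.0/16 -> H3 at depth 16
  - 31.215.0.0/16 clear@16
  add 31.208.0.0/13 -> H1 at depth 13
  add 250.5.110.240/28 -> H1 at depth 28
  add 238.73.86.112/28 -> H3 at depth 28
  Q 185.166.134.215: descend 1 ; hops seen [∅] ; pick no-route
  add 31.215.183.0/24 -> H0 at depth 24
  add 0.0.0.0/0 -> H1 at depth 0
  add 202.96.0.0/12 -> H3 at depth 12
  add 202.99.0.0/16 -> H0 at depth 16
  Q 238.73.86.112: descend 1110111001001001010101100111 ; hops seen [H1,H3] ; pick H3
  add 202.99.160.0/20 -> H0 at depth 20
  Q 250.5.110.243: descend 1111101000000101011011101111 ; hops seen [H1,H1] ; pick H1
  add 202.99.168.80/30 -> H0 at depth 30
  add 31.215.0.0/16 -> H1 at depth 16
  Q 31.208.0.237: descend 0001111111010 ; hops seen [H1,H1] ; pick H1
  add 238.64.0.0/12 -> H3 at depth 12
  Q 202.99.168.80: descend 110010100110001110101000010100 ; hops seen [H1,H3,H0,H0,H0] ; pick H0
  Q 202.96.2.226: descend 11001010011000 ; hops seen [H1,H3] ; pick H3
  add 250.4.0.0/15 -> H0 at depth 15

== LOOKUPS ==
["no-route","H3","H1","H1","H0","H3"]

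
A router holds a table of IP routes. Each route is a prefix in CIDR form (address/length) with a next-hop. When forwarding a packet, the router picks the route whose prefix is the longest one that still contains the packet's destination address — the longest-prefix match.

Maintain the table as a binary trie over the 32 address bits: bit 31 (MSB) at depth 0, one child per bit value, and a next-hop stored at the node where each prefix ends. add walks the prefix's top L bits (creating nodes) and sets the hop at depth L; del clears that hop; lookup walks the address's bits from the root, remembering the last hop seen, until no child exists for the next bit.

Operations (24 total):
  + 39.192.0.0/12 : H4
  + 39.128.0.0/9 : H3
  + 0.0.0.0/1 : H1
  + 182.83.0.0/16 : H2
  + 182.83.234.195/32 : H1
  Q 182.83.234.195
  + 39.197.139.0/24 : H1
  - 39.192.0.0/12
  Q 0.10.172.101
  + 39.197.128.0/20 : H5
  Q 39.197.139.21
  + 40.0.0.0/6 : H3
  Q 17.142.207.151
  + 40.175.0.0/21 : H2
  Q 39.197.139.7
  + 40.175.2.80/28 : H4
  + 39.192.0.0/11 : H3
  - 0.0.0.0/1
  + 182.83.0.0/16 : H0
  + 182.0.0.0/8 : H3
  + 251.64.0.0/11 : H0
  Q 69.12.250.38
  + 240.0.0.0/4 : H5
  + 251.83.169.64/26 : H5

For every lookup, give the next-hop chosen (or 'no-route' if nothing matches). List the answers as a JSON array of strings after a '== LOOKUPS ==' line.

Trace:
  add 39.192.0.0/12 -> H4 at depth 12
  add 39.128.0.0/9 -> H3 at depth 9
  add 0.0.0.0/1 -> H1 at depth 1
  add 182.83.0.0/16 -> H2 at depth 16
  add 182.83.234.195/32 -> H1 at depth 32
  lookup 182.83.234.195: bits 10110110010100111110101011000011 walk d0:-→d1:-→d2:-→d3:-→d4:-→d5:-→d6:-→d7:-→d8:-→d9:-→d10:-→d11:-→d12:-→d13:-→d14:-→d15:-→d16:H2→d17:-→d18:-→d19:-→d20:-→d21:-→d22:-→d23:-→d24:-→d25:-→d26:-→d27:-→d28:-→d29:-→d30:-→d31:-→d32:H1 -> H1
  add 39.197.139.0/24 -> H1 at depth 24
  del 39.192.0.0/12 (clear depth 12)
  lookup 0.10.172.101: bits 00 walk d0:-→d1:H1→d2:- -> H1
  add 39.197.128.0/20 -> H5 at depth 20
  lookup 39.197.139.21: bits 001001111100010110001011 walk d0:-→d1:H1→d2:-→d3:-→d4:-→d5:-→d6:-→d7:-→d8:-→d9:H3→d10:-→d11:-→d12:-→d13:-→d14:-→d15:-→d16:-→d17:-→d18:-→d19:-→d20:H5→d21:-→d22:-→d23:-→d24:H1 -> H1
  add 40.0.0.0/6 -> H3 at depth 6
  lookup 17.142.207.151: bits 00 walk d0:-→d1:H1→d2:- -> H1
  add 40.175.0.0/21 -> H2 at depth 21
  lookup 39.197.139.7: bits 001001111100010110001011 walk d0:-→d1:H1→d2:-→d3:-→d4:-→d5:-→d6:-→d7:-→d8:-→d9:H3→d10:-→d11:-→d12:-→d13:-→d14:-→d15:-→d16:-→d17:-→d18:-→d19:-→d20:H5→d21:-→d22:-→d23:-→d24:H1 -> H1
  add 40.175.2.80/28 -> H4 at depth 28
  add 39.192.0.0/11 -> H3 at depth 11
  del 0.0.0.0/1 (clear depth 1)
  add 182.83.0.0/16 -> H0 at depth 16
  add 182.0.0.0/8 -> H3 at depth 8
  add 251.64.0.0/11 -> H0 at depth 11
  lookup 69.12.250.38: bits 0 walk d0:-→d1:- -> no-route
  add 240.0.0.0/4 -> H5 at depth 4
  add 251.83.169.64/26 -> H5 at depth 26

== LOOKUPS ==
["H1","H1","H1","H1","H1","no-route"]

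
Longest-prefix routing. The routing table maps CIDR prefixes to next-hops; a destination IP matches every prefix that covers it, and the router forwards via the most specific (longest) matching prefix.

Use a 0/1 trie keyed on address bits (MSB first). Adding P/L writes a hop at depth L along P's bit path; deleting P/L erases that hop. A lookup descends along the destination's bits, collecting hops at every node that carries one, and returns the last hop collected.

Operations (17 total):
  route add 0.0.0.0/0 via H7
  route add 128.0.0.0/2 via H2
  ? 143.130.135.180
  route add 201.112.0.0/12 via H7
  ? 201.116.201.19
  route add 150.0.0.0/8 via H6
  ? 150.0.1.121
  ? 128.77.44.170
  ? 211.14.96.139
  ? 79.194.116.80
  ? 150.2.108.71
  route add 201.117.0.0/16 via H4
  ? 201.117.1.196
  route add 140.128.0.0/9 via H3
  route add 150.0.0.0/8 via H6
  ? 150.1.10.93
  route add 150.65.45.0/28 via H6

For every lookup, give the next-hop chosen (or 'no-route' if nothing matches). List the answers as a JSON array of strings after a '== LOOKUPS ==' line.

Apply in order:
  + 0.0.0.0/0 (H7) depth=0
  + 128.0.0.0/2 (H2) depth=2
  lookup 143.130.135.180: bits 10 walk d0:H7→d1:-→d2:H2 -> H2
  + 201.112.0.0/12 (H7) depth=12
  lookup 201.116.201.19: bits 110010010111 walk d0:H7→d1:-→d2:-→d3:-→d4:-→d5:-→d6:-→d7:-→d8:-→d9:-→d10:-→d11:-→d12:H7 -> H7
  + 150.0.0.0/8 (H6) depth=8
  lookup 150.0.1.121: bits 10010110 walk d0:H7→d1:-→d2:H2→d3:-→d4:-→d5:-→d6:-→d7:-→d8:H6 -> H6
  lookup 128.77.44.170: bits 100 walk d0:H7→d1:-→d2:H2→d3:- -> H2
  lookup 211.14.96.139: bits 110 walk d0:H7→d1:-→d2:-→d3:- -> H7
  lookup 79.194.116.80: bits ε walk d0:H7 -> H7
  lookup 150.2.108.71: bits 10010110 walk d0:H7→d1:-→d2:H2→d3:-→d4:-→d5:-→d6:-→d7:-→d8:H6 -> H6
  + 201.117.0.0/16 (H4) depth=16
  lookup 201.117.1.196: bits 1100100101110101 walk d0:H7→d1:-→d2:-→d3:-→d4:-→d5:-→d6:-→d7:-→d8:-→d9:-→d10:-→d11:-→d12:H7→d13:-→d14:-→d15:-→d16:H4 -> H4
  + 140.128.0.0/9 (H3) depth=9
  + 150.0.0.0/8 (H6) depth=8
  lookup 150.1.10.93: bits 10010110 walk d0:H7→d1:-→d2:H2→d3:-→d4:-→d5:-→d6:-→d7:-→d8:H6 -> H6
  + 150.65.45.0/28 (H6) depth=28

== LOOKUPS ==
["H2","H7","H6","H2","H7","H7","H6","H4","H6"]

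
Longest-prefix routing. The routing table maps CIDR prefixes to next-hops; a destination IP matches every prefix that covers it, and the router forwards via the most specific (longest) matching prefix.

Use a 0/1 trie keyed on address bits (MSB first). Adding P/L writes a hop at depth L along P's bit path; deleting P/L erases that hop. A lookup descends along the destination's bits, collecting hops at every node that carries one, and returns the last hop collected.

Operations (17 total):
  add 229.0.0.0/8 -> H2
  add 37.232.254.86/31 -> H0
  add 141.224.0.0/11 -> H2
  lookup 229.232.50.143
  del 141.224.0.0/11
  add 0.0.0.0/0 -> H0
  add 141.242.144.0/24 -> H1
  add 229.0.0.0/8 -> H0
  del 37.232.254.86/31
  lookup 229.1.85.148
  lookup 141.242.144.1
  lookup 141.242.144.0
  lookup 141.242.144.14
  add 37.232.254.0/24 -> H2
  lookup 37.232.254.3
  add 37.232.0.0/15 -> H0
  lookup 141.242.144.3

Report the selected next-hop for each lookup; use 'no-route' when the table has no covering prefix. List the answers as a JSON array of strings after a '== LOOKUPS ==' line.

Process each operation:
  add 229.0.0.0/8 -> H2 at depth 8
  add 37.232.254.86/31 -> H0 at depth 31
  add 141.224.0.0/11 -> H2 at depth 11
  lookup 229.232.50.143: bits 11100101 walk d0:-→d1:-→d2:-→d3:-→d4:-→d5:-→d6:-→d7:-→d8:H2 -> H2
  del 141.224.0.0/11 (clear depth 11)
  add 0.0.0.0/0 -> H0 at depth 0
  add 141.242.144.0/24 -> H1 at depth 24
  add 229.0.0.0/8 -> H0 at depth 8
  del 37.232.254.86/31 (clear depth 31)
  lookup 229.1.85.148: bits 11100101 walk d0:H0→d1:-→d2:-→d3:-→d4:-→d5:-→d6:-→d7:-→d8:H0 -> H0
  lookup 141.242.144.1: bits 100011011111001010010000 walk d0:H0→d1:-→d2:-→d3:-→d4:-→d5:-→d6:-→d7:-→d8:-→d9:-→d10:-→d11:-→d12:-→d13:-→d14:-→d15:-→d16:-→d17:-→d18:-→d19:-→d20:-→d21:-→d22:-→d23:-→d24:H1 -> H1
  lookup 141.242.144.0: bits 100011011111001010010000 walk d0:H0→d1:-→d2:-→d3:-→d4:-→d5:-→d6:-→d7:-→d8:-→d9:-→d10:-→d11:-→d12:-→d13:-→d14:-→d15:-→d16:-→d17:-→d18:-→d19:-→d20:-→d21:-→d22:-→d23:-→d24:H1 -> H1
  lookup 141.242.144.14: bits 100011011111001010010000 walk d0:H0→d1:-→d2:-→d3:-→d4:-→d5:-→d6:-→d7:-→d8:-→d9:-→d10:-→d11:-→d12:-→d13:-→d14:-→d15:-→d16:-→d17:-→d18:-→d19:-→d20:-→d21:-→d22:-→d23:-→d24:H1 -> H1
  add 37.232.254.0/24 -> H2 at depth 24
  lookup 37.232.254.3: bits 0010010111101000111111100 walk d0:H0→d1:-→d2:-→d3:-→d4:-→d5:-→d6:-→d7:-→d8:-→d9:-→d10:-→d11:-→d12:-→d13:-→d14:-→d15:-→d16:-→d17:-→d18:-→d19:-→d20:-→d21:-→d22:-→d23:-→d24:H2→d25:- -> H2
  add 37.232.0.0/15 -> H0 at depth 15
  lookup 141.242.144.3: bits 100011011111001010010000 walk d0:H0→d1:-→d2:-→d3:-→d4:-→d5:-→d6:-→d7:-→d8:-→d9:-→d10:-→d11:-→d12:-→d13:-→d14:-→d15:-→d16:-→d17:-→d18:-→d19:-→d20:-→d21:-→d22:-→d23:-→d24:H1 -> H1

== LOOKUPS ==
["H2","H0","H1","H1","H1","H2","H1"]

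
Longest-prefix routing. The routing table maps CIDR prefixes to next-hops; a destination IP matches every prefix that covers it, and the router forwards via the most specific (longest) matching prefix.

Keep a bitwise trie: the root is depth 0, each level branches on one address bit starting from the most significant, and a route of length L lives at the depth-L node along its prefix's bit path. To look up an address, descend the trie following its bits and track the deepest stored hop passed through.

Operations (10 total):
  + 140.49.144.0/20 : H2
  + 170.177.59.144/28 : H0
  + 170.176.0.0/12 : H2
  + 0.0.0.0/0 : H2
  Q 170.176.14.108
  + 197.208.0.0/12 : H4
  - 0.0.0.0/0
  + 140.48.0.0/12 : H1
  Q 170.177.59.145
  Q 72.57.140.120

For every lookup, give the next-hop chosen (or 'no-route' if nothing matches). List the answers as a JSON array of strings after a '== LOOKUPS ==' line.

Trace:
  + 140.49.144.0/20 (H2) depth=20
  + 170.177.59.144/28 (H0) depth=28
  + 170.176.0.0/12 (H2) depth=12
  + 0.0.0.0/0 (H2) depth=0
  lookup 170.176.14.108: bits 101010101011000 walk d0:H2→d1:-→d2:-→d3:-→d4:-→d5:-→d6:-→d7:-→d8:-→d9:-→d10:-→d11:-→d12:H2→d13:-→d14:-→d15:- -> H2
  + 197.208.0.0/12 (H4) depth=12
  del 0.0.0.0/0 (clear depth 0)
  + 140.48.0.0/12 (H1) depth=12
  lookup 170.177.59.145: bits 1010101010110001001110111001 walk d0:-→d1:-→d2:-→d3:-→d4:-→d5:-→d6:-→d7:-→d8:-→d9:-→d10:-→d11:-→d12:H2→d13:-→d14:-→d15:-→d16:-→d17:-→d18:-→d19:-→d20:-→d21:-→d22:-→d23:-→d24:-→d25:-→d26:-→d27:-→d28:H0 -> H0
  lookup 72.57.140.120: bits ε walk d0:- -> no-route

== LOOKUPS ==
["H2","H0","no-route"]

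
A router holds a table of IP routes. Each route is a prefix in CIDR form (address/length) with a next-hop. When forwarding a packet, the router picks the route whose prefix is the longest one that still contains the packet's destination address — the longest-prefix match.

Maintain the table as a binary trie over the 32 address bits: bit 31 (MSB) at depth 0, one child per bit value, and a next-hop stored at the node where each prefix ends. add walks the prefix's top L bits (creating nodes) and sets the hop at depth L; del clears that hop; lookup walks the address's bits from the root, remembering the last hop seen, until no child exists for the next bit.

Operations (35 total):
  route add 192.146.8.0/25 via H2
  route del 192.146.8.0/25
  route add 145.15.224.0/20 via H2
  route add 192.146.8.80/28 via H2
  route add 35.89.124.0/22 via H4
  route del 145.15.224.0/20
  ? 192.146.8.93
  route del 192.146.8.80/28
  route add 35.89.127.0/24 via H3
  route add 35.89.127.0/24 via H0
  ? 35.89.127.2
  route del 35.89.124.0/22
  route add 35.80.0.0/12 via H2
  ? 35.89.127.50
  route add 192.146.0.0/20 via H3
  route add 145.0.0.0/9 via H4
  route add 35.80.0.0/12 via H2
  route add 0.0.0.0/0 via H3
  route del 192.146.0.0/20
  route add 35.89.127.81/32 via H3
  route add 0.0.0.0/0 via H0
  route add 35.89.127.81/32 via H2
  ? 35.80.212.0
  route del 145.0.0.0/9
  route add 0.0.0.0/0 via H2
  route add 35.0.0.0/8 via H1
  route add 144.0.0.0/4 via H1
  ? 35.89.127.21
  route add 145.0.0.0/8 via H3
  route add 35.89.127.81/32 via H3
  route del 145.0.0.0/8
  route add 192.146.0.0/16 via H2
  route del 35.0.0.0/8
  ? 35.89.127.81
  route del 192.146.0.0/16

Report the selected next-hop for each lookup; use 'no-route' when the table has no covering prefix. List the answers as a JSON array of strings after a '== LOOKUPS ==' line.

Trace:
  add 192.146.8.0/25 -> H2 at depth 25
  - 192.146.8.0/25 clear@25
  add 145.15.224.0/20 -> H2 at depth 20
  add 192.146.8.80/28 -> H2 at depth 28
  add 35.89.124.0/22 -> H4 at depth 22
  - 145.15.224.0/20 clear@20
  ? 192.146.8.93  path d0:-→d1:-→d2:-→d3:-→d4:-→d5:-→d6:-→d7:-→d8:-→d9:-→d10:-→d11:-→d12:-→d13:-→d14:-→d15:-→d16:-→d17:-→d18:-→d19:-→d20:-→d21:-→d22:-→d23:-→d24:-→d25:-→d26:-→d27:-→d28:H2  best=H2
  - 192.146.8.80/28 clear@28
  add 35.89.127.0/24 -> H3 at depth 24
  add 35.89.127.0/24 -> H0 at depth 24
  ? 35.89.127.2  path d0:-→d1:-→d2:-→d3:-→d4:-→d5:-→d6:-→d7:-→d8:-→d9:-→d10:-→d11:-→d12:-→d13:-→d14:-→d15:-→d16:-→d17:-→d18:-→d19:-→d20:-→d21:-→d22:H4→d23:-→d24:H0  best=H0
  - 35.89.124.0/22 clear@22
  add 35.80.0.0/12 -> H2 at depth 12
  ? 35.89.127.50  path d0:-→d1:-→d2:-→d3:-→d4:-→d5:-→d6:-→d7:-→d8:-→d9:-→d10:-→d11:-→d12:H2→d13:-→d14:-→d15:-→d16:-→d17:-→d18:-→d19:-→d20:-→d21:-→d22:-→d23:-→d24:H0  best=H0
  add 192.146.0.0/20 -> H3 at depth 20
  add 145.0.0.0/9 -> H4 at depth 9
  add 35.80.0.0/12 -> H2 at depth 12
  add 0.0.0.0/0 -> H3 at depth 0
  - 192.146.0.0/20 clear@20
  add 35.89.127.81/32 -> H3 at depth 32
  add 0.0.0.0/0 -> H0 at depth 0
  add 35.89.127.81/32 -> H2 at depth 32
  ? 35.80.212.0  path d0:H0→d1:-→d2:-→d3:-→d4:-→d5:-→d6:-→d7:-→d8:-→d9:-→d10:-→d11:-→d12:H2  best=H2
  - 145.0.0.0/9 clear@9
  add 0.0.0.0/0 -> H2 at depth 0
  add 35.0.0.0/8 -> H1 at depth 8
  add 144.0.0.0/4 -> H1 at depth 4
  ? 35.89.127.21  path d0:H2→d1:-→d2:-→d3:-→d4:-→d5:-→d6:-→d7:-→d8:H1→d9:-→d10:-→d11:-→d12:H2→d13:-→d14:-→d15:-→d16:-→d17:-→d18:-→d19:-→d20:-→d21:-→d22:-→d23:-→d24:H0→d25:-  best=H0
  add 145.0.0.0/8 -> H3 at depth 8
  add 35.89.127.81/32 -> H3 at depth 32
  - 145.0.0.0/8 clear@8
  add 192.146.0.0/16 -> H2 at depth 16
  - 35.0.0.0/8 clear@8
  ? 35.89.127.81  path d0:H2→d1:-→d2:-→d3:-→d4:-→d5:-→d6:-→d7:-→d8:-→d9:-→d10:-→d11:-→d12:H2→d13:-→d14:-→d15:-→d16:-→d17:-→d18:-→d19:-→d20:-→d21:-→d22:-→d23:-→d24:H0→d25:-→d26:-→d27:-→d28:-→d29:-→d30:-→d31:-→d32:H3  best=H3
  - 192.146.0.0/16 clear@16

== LOOKUPS ==
["H2","H0","H0","H2","H0","H3"]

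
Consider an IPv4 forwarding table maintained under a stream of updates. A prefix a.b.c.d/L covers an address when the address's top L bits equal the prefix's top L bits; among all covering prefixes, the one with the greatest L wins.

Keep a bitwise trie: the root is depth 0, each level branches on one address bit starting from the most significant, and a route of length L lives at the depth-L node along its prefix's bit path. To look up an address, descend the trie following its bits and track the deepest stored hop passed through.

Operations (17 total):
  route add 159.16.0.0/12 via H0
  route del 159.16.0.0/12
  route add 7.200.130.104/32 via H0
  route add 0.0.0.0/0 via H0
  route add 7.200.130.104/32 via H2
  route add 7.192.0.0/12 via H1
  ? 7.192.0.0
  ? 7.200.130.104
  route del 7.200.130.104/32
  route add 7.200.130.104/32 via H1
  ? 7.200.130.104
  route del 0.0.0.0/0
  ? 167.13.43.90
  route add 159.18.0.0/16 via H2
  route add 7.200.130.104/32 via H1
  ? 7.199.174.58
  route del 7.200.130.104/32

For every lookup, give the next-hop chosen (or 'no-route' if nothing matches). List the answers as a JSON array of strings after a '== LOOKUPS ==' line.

Trace:
  + 159.16.0.0/12 (H0) depth=12
  - 159.16.0.0/12 clear@12
  + 7.200.130.104/32 (H0) depth=32
  + 0.0.0.0/0 (H0) depth=0
  + 7.200.130.104/32 (H2) depth=32
  + 7.192.0.0/12 (H1) depth=12
  ? 7.192.0.0  path d0:H0→d1:-→d2:-→d3:-→d4:-→d5:-→d6:-→d7:-→d8:-→d9:-→d10:-→d11:-→d12:H1  best=H1
  ? 7.200.130.104  path d0:H0→d1:-→d2:-→d3:-→d4:-→d5:-→d6:-→d7:-→d8:-→d9:-→d10:-→d11:-→d12:H1→d13:-→d14:-→d15:-→d16:-→d17:-→d18:-→d19:-→d20:-→d21:-→d22:-→d23:-→d24:-→d25:-→d26:-→d27:-→d28:-→d29:-→d30:-→d31:-→d32:H2  best=H2
  - 7.200.130.104/32 clear@32
  + 7.200.130.104/32 (H1) depth=32
  ? 7.200.130.104  path d0:H0→d1:-→d2:-→d3:-→d4:-→d5:-→d6:-→d7:-→d8:-→d9:-→d10:-→d11:-→d12:H1→d13:-→d14:-→d15:-→d16:-→d17:-→d18:-→d19:-→d20:-→d21:-→d22:-→d23:-→d24:-→d25:-→d26:-→d27:-→d28:-→d29:-→d30:-→d31:-→d32:H1  best=H1
  - 0.0.0.0/0 clear@0
  ? 167.13.43.90  path d0:-→d1:-→d2:-  best=no-route
  + 159.18.0.0/16 (H2) depth=16
  + 7.200.130.104/32 (H1) depth=32
  ? 7.199.174.58  path d0:-→d1:-→d2:-→d3:-→d4:-→d5:-→d6:-→d7:-→d8:-→d9:-→d10:-→d11:-→d12:H1  best=H1
  - 7.200.130.104/32 clear@32

== LOOKUPS ==
["H1","H2","H1","no-route","H1"]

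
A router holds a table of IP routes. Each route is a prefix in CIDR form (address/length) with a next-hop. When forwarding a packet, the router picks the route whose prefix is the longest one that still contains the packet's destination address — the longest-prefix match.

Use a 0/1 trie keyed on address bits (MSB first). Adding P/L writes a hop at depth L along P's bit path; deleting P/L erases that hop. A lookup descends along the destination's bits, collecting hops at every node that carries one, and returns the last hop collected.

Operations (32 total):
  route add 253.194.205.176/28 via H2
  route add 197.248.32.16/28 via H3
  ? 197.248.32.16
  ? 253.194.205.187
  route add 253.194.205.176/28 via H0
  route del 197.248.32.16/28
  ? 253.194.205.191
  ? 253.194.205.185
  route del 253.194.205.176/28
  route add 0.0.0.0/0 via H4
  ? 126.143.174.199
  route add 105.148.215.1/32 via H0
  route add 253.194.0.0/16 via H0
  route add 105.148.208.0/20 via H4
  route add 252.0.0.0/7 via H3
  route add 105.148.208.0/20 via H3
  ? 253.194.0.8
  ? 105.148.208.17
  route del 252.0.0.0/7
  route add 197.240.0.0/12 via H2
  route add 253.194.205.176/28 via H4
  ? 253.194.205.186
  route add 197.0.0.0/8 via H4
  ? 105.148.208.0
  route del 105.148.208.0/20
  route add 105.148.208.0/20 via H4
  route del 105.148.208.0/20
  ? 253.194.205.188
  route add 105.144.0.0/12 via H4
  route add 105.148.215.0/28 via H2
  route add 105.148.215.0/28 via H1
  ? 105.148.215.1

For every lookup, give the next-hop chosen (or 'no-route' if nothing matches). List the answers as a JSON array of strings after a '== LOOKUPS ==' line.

Trace:
  add 253.194.205.176/28 -> H2 at depth 28
  add 197.248.32.16/28 -> H3 at depth 28
  Q 197.248.32.16: descend 1100010111111000001000000001 ; hops seen [H3] ; pick H3
  Q 253.194.205.187: descend 1111110111000010110011011011 ; hops seen [H2] ; pick H2
  add 253.194.205.176/28 -> H0 at depth 28
  - 197.248.32.16/28 clear@28
  Q 253.194.205.191: descend 1111110111000010110011011011 ; hops seen [H0] ; pick H0
  Q 253.194.205.185: descend 1111110111000010110011011011 ; hops seen [H0] ; pick H0
  - 253.194.205.176/28 clear@28
  add 0.0.0.0/0 -> H4 at depth 0
  Q 126.143.174.199: descend ε ; hops seen [H4] ; pick H4
  add 105.148.215.1/32 -> H0 at depth 32
  add 253.194.0.0/16 -> H0 at depth 16
  add 105.148.208.0/20 -> H4 at depth 20
  add 252.0.0.0/7 -> H3 at depth 7
  add 105.148.208.0/20 -> H3 at depth 20
  Q 253.194.0.8: descend 1111110111000010 ; hops seen [H4,H3,H0] ; pick H0
  Q 105.148.208.17: descend 011010011001010011010 ; hops seen [H4,H3] ; pick H3
  - 252.0.0.0/7 clear@7
  add 197.240.0.0/12 -> H2 at depth 12
  add 253.194.205.176/28 -> H4 at depth 28
  Q 253.194.205.186: descend 1111110111000010110011011011 ; hops seen [H4,H0,H4] ; pick H4
  add 197.0.0.0/8 -> H4 at depth 8
  Q 105.148.208.0: descend 011010011001010011010 ; hops seen [H4,H3] ; pick H3
  - 105.148.208.0/20 clear@20
  add 105.148.208.0/20 -> H4 at depth 20
  - 105.148.208.0/20 clear@20
  Q 253.194.205.188: descend 1111110111000010110011011011 ; hops seen [H4,H0,H4] ; pick H4
  add 105.144.0.0/12 -> H4 at depth 12
  add 105.148.215.0/28 -> H2 at depth 28
  add 105.148.215.0/28 -> H1 at depth 28
  Q 105.148.215.1: descend 01101001100101001101011100000001 ; hops seen [H4,H4,H1,H0] ; pick H0

== LOOKUPS ==
["H3","H2","H0","H0","H4","H0","H3","H4","H3","H4","H0"]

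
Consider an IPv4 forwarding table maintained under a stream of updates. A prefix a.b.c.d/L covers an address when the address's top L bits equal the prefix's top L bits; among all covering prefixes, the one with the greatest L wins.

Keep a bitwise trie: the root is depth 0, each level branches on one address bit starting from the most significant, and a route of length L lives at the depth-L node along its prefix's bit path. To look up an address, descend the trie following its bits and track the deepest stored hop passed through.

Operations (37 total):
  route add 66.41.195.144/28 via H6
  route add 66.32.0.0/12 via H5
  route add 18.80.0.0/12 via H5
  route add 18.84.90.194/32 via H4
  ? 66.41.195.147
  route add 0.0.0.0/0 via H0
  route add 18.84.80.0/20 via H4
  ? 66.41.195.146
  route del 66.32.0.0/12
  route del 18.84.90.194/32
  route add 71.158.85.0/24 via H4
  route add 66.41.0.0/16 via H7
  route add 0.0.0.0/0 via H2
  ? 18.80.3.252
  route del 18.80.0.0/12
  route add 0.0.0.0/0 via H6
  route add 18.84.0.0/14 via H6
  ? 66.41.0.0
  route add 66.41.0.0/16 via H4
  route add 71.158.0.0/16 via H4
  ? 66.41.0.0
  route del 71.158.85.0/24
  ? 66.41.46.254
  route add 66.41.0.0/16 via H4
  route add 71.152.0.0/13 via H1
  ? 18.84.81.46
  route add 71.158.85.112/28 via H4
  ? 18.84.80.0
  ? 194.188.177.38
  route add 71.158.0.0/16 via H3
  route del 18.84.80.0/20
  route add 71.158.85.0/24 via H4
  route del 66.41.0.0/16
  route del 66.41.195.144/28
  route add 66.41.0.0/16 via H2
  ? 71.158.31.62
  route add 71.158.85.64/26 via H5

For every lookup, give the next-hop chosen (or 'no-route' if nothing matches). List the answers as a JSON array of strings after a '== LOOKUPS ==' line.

Apply in order:
  + 66.41.195.144/28 (H6) depth=28
  + 66.32.0.0/12 (H5) depth=12
  + 18.80.0.0/12 (H5) depth=12
  + 18.84.90.194/32 (H4) depth=32
  ? 66.41.195.147  path d0:-→d1:-→d2:-→d3:-→d4:-→d5:-→d6:-→d7:-→d8:-→d9:-→d10:-→d11:-→d12:H5→d13:-→d14:-→d15:-→d16:-→d17:-→d18:-→d19:-→d20:-→d21:-→d22:-→d23:-→d24:-→d25:-→d26:-→d27:-→d28:H6  best=H6
  + 0.0.0.0/0 (H0) depth=0
  + 18.84.80.0/20 (H4) depth=20
  ? 66.41.195.146  path d0:H0→d1:-→d2:-→d3:-→d4:-→d5:-→d6:-→d7:-→d8:-→d9:-→d10:-→d11:-→d12:H5→d13:-→d14:-→d15:-→d16:-→d17:-→d18:-→d19:-→d20:-→d21:-→d22:-→d23:-→d24:-→d25:-→d26:-→d27:-→d28:H6  best=H6
  - 66.32.0.0/12 clear@12
  - 18.84.90.194/32 clear@32
  + 71.158.85.0/24 (H4) depth=24
  + 66.41.0.0/16 (H7) depth=16
  + 0.0.0.0/0 (H2) depth=0
  ? 18.80.3.252  path d0:H2→d1:-→d2:-→d3:-→d4:-→d5:-→d6:-→d7:-→d8:-→d9:-→d10:-→d11:-→d12:H5→d13:-  best=H5
  - 18.80.0.0/12 clear@12
  + 0.0.0.0/0 (H6) depth=0
  + 18.84.0.0/14 (H6) depth=14
  ? 66.41.0.0  path d0:H6→d1:-→d2:-→d3:-→d4:-→d5:-→d6:-→d7:-→d8:-→d9:-→d10:-→d11:-→d12:-→d13:-→d14:-→d15:-→d16:H7  best=H7
  + 66.41.0.0/16 (H4) depth=16
  + 71.158.0.0/16 (H4) depth=16
  ? 66.41.0.0  path d0:H6→d1:-→d2:-→d3:-→d4:-→d5:-→d6:-→d7:-→d8:-→d9:-→d10:-→d11:-→d12:-→d13:-→d14:-→d15:-→d16:H4  best=H4
  - 71.158.85.0/24 clear@24
  ? 66.41.46.254  path d0:H6→d1:-→d2:-→d3:-→d4:-→d5:-→d6:-→d7:-→d8:-→d9:-→d10:-→d11:-→d12:-→d13:-→d14:-→d15:-→d16:H4  best=H4
  + 66.41.0.0/16 (H4) depth=16
  + 71.152.0.0/13 (H1) depth=13
  ? 18.84.81.46  path d0:H6→d1:-→d2:-→d3:-→d4:-→d5:-→d6:-→d7:-→d8:-→d9:-→d10:-→d11:-→d12:-→d13:-→d14:H6→d15:-→d16:-→d17:-→d18:-→d19:-→d20:H4  best=H4
  + 71.158.85.112/28 (H4) depth=28
  ? 18.84.80.0  path d0:H6→d1:-→d2:-→d3:-→d4:-→d5:-→d6:-→d7:-→d8:-→d9:-→d10:-→d11:-→d12:-→d13:-→d14:H6→d15:-→d16:-→d17:-→d18:-→d19:-→d20:H4  best=H4
  ? 194.188.177.38  path d0:H6  best=H6
  + 71.158.0.0/16 (H3) depth=16
  - 18.84.80.0/20 clear@20
  + 71.158.85.0/24 (H4) depth=24
  - 66.41.0.0/16 clear@16
  - 66.41.195.144/28 clear@28
  + 66.41.0.0/16 (H2) depth=16
  ? 71.158.31.62  path d0:H6→d1:-→d2:-→d3:-→d4:-→d5:-→d6:-→d7:-→d8:-→d9:-→d10:-→d11:-→d12:-→d13:H1→d14:-→d15:-→d16:H3→d17:-  best=H3
  + 71.158.85.64/26 (H5) depth=26

== LOOKUPS ==
["H6","H6","H5","H7","H4","H4","H4","H4","H6","H3"]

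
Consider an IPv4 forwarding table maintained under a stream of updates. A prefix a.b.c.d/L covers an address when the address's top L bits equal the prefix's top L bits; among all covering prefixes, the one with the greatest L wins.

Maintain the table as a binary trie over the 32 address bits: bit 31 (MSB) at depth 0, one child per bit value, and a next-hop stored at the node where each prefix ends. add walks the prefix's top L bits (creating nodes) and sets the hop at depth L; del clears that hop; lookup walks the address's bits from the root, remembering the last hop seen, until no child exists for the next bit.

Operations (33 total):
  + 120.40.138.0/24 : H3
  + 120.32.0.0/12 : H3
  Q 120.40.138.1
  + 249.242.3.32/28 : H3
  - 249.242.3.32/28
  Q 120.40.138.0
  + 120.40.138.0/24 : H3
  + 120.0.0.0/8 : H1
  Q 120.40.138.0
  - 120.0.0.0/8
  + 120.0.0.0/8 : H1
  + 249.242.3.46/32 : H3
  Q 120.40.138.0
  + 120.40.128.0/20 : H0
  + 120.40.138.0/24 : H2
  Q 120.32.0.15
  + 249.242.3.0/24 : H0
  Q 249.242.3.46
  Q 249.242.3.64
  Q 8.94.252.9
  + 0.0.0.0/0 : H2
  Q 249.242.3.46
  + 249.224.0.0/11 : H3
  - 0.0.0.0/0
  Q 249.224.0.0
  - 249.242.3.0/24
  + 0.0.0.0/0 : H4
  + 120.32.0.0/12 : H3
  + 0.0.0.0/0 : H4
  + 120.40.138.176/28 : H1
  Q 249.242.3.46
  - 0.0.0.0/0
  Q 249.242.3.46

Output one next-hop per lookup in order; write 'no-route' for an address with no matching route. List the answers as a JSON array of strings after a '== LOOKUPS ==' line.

Trace:
  add 120.40.138.0/24 -> H3 at depth 24
  add 120.32.0.0/12 -> H3 at depth 12
  lookup 120.40.138.1: bits 011110000010100010001010 walk d0:-→d1:-→d2:-→d3:-→d4:-→d5:-→d6:-→d7:-→d8:-→d9:-→d10:-→d11:-→d12:H3→d13:-→d14:-→d15:-→d16:-→d17:-→d18:-→d19:-→d20:-→d21:-→d22:-→d23:-→d24:H3 -> H3
  add 249.242.3.32/28 -> H3 at depth 28
  - 249.242.3.32/28 clear@28
  lookup 120.40.138.0: bits 011110000010100010001010 walk d0:-→d1:-→d2:-→d3:-→d4:-→d5:-→d6:-→d7:-→d8:-→d9:-→d10:-→d11:-→d12:H3→d13:-→d14:-→d15:-→d16:-→d17:-→d18:-→d19:-→d20:-→d21:-→d22:-→d23:-→d24:H3 -> H3
  add 120.40.138.0/24 -> H3 at depth 24
  add 120.0.0.0/8 -> H1 at depth 8
  lookup 120.40.138.0: bits 011110000010100010001010 walk d0:-→d1:-→d2:-→d3:-→d4:-→d5:-→d6:-→d7:-→d8:H1→d9:-→d10:-→d11:-→d12:H3→d13:-→d14:-→d15:-→d16:-→d17:-→d18:-→d19:-→d20:-→d21:-→d22:-→d23:-→d24:H3 -> H3
  - 120.0.0.0/8 clear@8
  add 120.0.0.0/8 -> H1 at depth 8
  add 249.242.3.46/32 -> H3 at depth 32
  lookup 120.40.138.0: bits 011110000010100010001010 walk d0:-→d1:-→d2:-→d3:-→d4:-→d5:-→d6:-→d7:-→d8:H1→d9:-→d10:-→d11:-→d12:H3→d13:-→d14:-→d15:-→d16:-→d17:-→d18:-→d19:-→d20:-→d21:-→d22:-→d23:-→d24:H3 -> H3
  add 120.40.128.0/20 -> H0 at depth 20
  add 120.40.138.0/24 -> H2 at depth 24
  lookup 120.32.0.15: bits 011110000010 walk d0:-→d1:-→d2:-→d3:-→d4:-→d5:-→d6:-→d7:-→d8:H1→d9:-→d10:-→d11:-→d12:H3 -> H3
  add 249.242.3.0/24 -> H0 at depth 24
  lookup 249.242.3.46: bits 11111001111100100000001100101110 walk d0:-→d1:-→d2:-→d3:-→d4:-→d5:-→d6:-→d7:-→d8:-→d9:-→d10:-→d11:-→d12:-→d13:-→d14:-→d15:-→d16:-→d17:-→d18:-→d19:-→d20:-→d21:-→d22:-→d23:-→d24:H0→d25:-→d26:-→d27:-→d28:-→d29:-→d30:-→d31:-→d32:H3 -> H3
  lookup 249.242.3.64: bits 1111100111110010000000110 walk d0:-→d1:-→d2:-→d3:-→d4:-→d5:-→d6:-→d7:-→d8:-→d9:-→d10:-→d11:-→d12:-→d13:-→d14:-→d15:-→d16:-→d17:-→d18:-→d19:-→d20:-→d21:-→d22:-→d23:-→d24:H0→d25:- -> H0
  lookup 8.94.252.9: bits 0 walk d0:-→d1:- -> no-route
  add 0.0.0.0/0 -> H2 at depth 0
  lookup 249.242.3.46: bits 11111001111100100000001100101110 walk d0:H2→d1:-→d2:-→d3:-→d4:-→d5:-→d6:-→d7:-→d8:-→d9:-→d10:-→d11:-→d12:-→d13:-→d14:-→d15:-→d16:-→d17:-→d18:-→d19:-→d20:-→d21:-→d22:-→d23:-→d24:H0→d25:-→d26:-→d27:-→d28:-→d29:-→d30:-→d31:-→d32:H3 -> H3
  add 249.224.0.0/11 -> H3 at depth 11
  - 0.0.0.0/0 clear@0
  lookup 249.224.0.0: bits 11111001111 walk d0:-→d1:-→d2:-→d3:-→d4:-→d5:-→d6:-→d7:-→d8:-→d9:-→d10:-→d11:H3 -> H3
  - 249.242.3.0/24 clear@24
  add 0.0.0.0/0 -> H4 at depth 0
  add 120.32.0.0/12 -> H3 at depth 12
  add 0.0.0.0/0 -> H4 at depth 0
  add 120.40.138.176/28 -> H1 at depth 28
  lookup 249.242.3.46: bits 11111001111100100000001100101110 walk d0:H4→d1:-→d2:-→d3:-→d4:-→d5:-→d6:-→d7:-→d8:-→d9:-→d10:-→d11:H3→d12:-→d13:-→d14:-→d15:-→d16:-→d17:-→d18:-→d19:-→d20:-→d21:-→d22:-→d23:-→d24:-→d25:-→d26:-→d27:-→d28:-→d29:-→d30:-→d31:-→d32:H3 -> H3
  - 0.0.0.0/0 clear@0
  lookup 249.242.3.46: bits 11111001111100100000001100101110 walk d0:-→d1:-→d2:-→d3:-→d4:-→d5:-→d6:-→d7:-→d8:-→d9:-→d10:-→d11:H3→d12:-→d13:-→d14:-→d15:-→d16:-→d17:-→d18:-→d19:-→d20:-→d21:-→d22:-→d23:-→d24:-→d25:-→d26:-→d27:-→d28:-→d29:-→d30:-→d31:-→d32:H3 -> H3

== LOOKUPS ==
["H3","H3","H3","H3","H3","H3","H0","no-route","H3","H3","H3","H3"]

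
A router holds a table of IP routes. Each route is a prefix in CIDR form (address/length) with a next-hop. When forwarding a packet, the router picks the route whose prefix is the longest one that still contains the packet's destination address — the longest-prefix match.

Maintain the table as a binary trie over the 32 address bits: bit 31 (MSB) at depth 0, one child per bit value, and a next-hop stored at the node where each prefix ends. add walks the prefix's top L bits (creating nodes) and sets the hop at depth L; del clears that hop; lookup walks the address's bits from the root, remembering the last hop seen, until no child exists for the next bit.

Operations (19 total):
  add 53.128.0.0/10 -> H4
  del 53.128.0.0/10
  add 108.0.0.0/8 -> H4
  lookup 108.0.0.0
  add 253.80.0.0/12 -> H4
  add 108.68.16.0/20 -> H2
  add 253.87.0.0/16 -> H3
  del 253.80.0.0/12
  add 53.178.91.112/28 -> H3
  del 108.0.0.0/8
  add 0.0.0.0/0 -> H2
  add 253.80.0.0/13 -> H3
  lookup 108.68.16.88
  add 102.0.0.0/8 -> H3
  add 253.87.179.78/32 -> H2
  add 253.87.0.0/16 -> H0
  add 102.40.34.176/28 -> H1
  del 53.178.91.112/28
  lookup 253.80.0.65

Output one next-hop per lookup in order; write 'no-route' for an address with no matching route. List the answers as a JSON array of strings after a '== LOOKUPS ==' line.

Process each operation:
  add 53.128.0.0/10 -> H4 at depth 10
  - 53.128.0.0/10 clear@10
  add 108.0.0.0/8 -> H4 at depth 8
  lookup 108.0.0.0: bits 01101100 walk d0:-→d1:-→d2:-→d3:-→d4:-→d5:-→d6:-→d7:-→d8:H4 -> H4
  add 253.80.0.0/12 -> H4 at depth 12
  add 108.68.16.0/20 -> H2 at depth 20
  add 253.87.0.0/16 -> H3 at depth 16
  - 253.80.0.0/12 clear@12
  add 53.178.91.112/28 -> H3 at depth 28
  - 108.0.0.0/8 clear@8
  add 0.0.0.0/0 -> H2 at depth 0
  add 253.80.0.0/13 -> H3 at depth 13
  lookup 108.68.16.88: bits 01101100010001000001 walk d0:H2→d1:-→d2:-→d3:-→d4:-→d5:-→d6:-→d7:-→d8:-→d9:-→d10:-→d11:-→d12:-→d13:-→d14:-→d15:-→d16:-→d17:-→d18:-→d19:-→d20:H2 -> H2
  add 102.0.0.0/8 -> H3 at depth 8
  add 253.87.179.78/32 -> H2 at depth 32
  add 253.87.0.0/16 -> H0 at depth 16
  add 102.40.34.176/28 -> H1 at depth 28
  - 53.178.91.112/28 clear@28
  lookup 253.80.0.65: bits 1111110101010 walk d0:H2→d1:-→d2:-→d3:-→d4:-→d5:-→d6:-→d7:-→d8:-→d9:-→d10:-→d11:-→d12:-→d13:H3 -> H3

== LOOKUPS ==
["H4","H2","H3"]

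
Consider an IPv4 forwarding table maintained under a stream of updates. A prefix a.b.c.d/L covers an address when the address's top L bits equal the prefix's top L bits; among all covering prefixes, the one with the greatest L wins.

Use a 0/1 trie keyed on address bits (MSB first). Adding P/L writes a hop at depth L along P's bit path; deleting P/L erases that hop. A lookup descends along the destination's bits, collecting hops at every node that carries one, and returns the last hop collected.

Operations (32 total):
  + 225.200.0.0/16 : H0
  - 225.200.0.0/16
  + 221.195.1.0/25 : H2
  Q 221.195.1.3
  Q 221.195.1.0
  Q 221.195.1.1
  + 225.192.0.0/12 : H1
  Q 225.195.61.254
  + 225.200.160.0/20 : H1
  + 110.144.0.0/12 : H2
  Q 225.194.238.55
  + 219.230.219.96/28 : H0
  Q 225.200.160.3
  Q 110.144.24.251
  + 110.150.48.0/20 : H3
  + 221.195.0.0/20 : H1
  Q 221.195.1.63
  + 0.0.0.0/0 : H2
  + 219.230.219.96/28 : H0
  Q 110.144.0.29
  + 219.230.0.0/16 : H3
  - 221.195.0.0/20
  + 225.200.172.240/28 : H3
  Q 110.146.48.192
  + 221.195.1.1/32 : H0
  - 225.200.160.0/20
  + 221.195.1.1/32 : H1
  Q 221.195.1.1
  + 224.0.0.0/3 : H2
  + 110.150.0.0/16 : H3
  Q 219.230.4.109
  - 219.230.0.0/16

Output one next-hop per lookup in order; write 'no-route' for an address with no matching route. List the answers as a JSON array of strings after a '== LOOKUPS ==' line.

Trace:
  + 225.200.0.0/16 (H0) depth=16
  - 225.200.0.0/16 clear@16
  + 221.195.1.0/25 (H2) depth=25
  Q 221.195.1.3: descend 1101110111000011000000010 ; hops seen [H2] ; pick H2
  Q 221.195.1.0: descend 1101110111000011000000010 ; hops seen [H2] ; pick H2
  Q 221.195.1.1: descend 1101110111000011000000010 ; hops seen [H2] ; pick H2
  + 225.192.0.0/12 (H1) depth=12
  Q 225.195.61.254: descend 111000011100 ; hops seen [H1] ; pick H1
  + 225.200.160.0/20 (H1) depth=20
  + 110.144.0.0/12 (H2) depth=12
  Q 225.194.238.55: descend 111000011100 ; hops seen [H1] ; pick H1
  + 219.230.219.96/28 (H0) depth=28
  Q 225.200.160.3: descend 11100001110010001010 ; hops seen [H1,H1] ; pick H1
  Q 110.144.24.251: descend 011011101001 ; hops seen [H2] ; pick H2
  + 110.150.48.0/20 (H3) depth=20
  + 221.195.0.0/20 (H1) depth=20
  Q 221.195.1.63: descend 1101110111000011000000010 ; hops seen [H1,H2] ; pick H2
  + 0.0.0.0/0 (H2) depth=0
  + 219.230.219.96/28 (H0) depth=28
  Q 110.144.0.29: descend 0110111010010 ; hops seen [H2,H2] ; pick H2
  + 219.230.0.0/16 (H3) depth=16
  - 221.195.0.0/20 clear@20
  + 225.200.172.240/28 (H3) depth=28
  Q 110.146.48.192: descend 0110111010010 ; hops seen [H2,H2] ; pick H2
  + 221.195.1.1/32 (H0) depth=32
  - 225.200.160.0/20 clear@20
  + 221.195.1.1/32 (H1) depth=32
  Q 221.195.1.1: descend 11011101110000110000000100000001 ; hops seen [H2,H2,H1] ; pick H1
  + 224.0.0.0/3 (H2) depth=3
  + 110.150.0.0/16 (H3) depth=16
  Q 219.230.4.109: descend 1101101111100110 ; hops seen [H2,H3] ; pick H3
  - 219.230.0.0/16 clear@16

== LOOKUPS ==
["H2","H2","H2","H1","H1","H1","H2","H2","H2","H2","H1","H3"]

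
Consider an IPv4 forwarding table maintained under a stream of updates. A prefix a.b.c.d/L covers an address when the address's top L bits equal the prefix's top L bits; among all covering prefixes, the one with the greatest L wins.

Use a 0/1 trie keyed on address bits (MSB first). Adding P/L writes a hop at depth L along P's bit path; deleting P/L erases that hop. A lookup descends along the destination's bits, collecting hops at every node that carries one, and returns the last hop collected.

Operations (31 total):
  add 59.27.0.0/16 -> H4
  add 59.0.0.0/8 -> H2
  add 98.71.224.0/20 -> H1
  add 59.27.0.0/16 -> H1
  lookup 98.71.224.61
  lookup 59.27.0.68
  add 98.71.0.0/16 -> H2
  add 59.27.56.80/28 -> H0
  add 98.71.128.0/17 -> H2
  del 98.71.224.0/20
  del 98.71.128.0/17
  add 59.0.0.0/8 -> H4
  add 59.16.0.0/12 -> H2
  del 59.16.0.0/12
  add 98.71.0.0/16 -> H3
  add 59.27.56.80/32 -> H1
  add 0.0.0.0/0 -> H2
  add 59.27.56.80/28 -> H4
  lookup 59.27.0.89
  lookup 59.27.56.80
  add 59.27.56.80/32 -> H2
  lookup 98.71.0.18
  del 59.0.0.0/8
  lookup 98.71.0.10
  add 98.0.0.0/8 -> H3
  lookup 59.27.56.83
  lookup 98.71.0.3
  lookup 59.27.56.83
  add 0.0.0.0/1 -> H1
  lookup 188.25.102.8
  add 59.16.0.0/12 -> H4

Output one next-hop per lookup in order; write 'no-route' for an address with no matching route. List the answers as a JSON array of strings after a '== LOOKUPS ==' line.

Process each operation:
  add 59.27.0.0/16 -> H4 at depth 16
  add 59.0.0.0/8 -> H2 at depth 8
  add 98.71.224.0/20 -> H1 at depth 20
  add 59.27.0.0/16 -> H1 at depth 16
  lookup 98.71.224.61: bits 01100010010001111110 walk d0:-→d1:-→d2:-→d3:-→d4:-→d5:-→d6:-→d7:-→d8:-→d9:-→d10:-→d11:-→d12:-→d13:-→d14:-→d15:-→d16:-→d17:-→d18:-→d19:-→d20:H1 -> H1
  lookup 59.27.0.68: bits 0011101100011011 walk d0:-→d1:-→d2:-→d3:-→d4:-→d5:-→d6:-→d7:-→d8:H2→d9:-→d10:-→d11:-→d12:-→d13:-→d14:-→d15:-→d16:H1 -> H1
  add 98.71.0.0/16 -> H2 at depth 16
  add 59.27.56.80/28 -> H0 at depth 28
  add 98.71.128.0/17 -> H2 at depth 17
  del 98.71.224.0/20 (clear depth 20)
  del 98.71.128.0/17 (clear depth 17)
  add 59.0.0.0/8 -> H4 at depth 8
  add 59.16.0.0/12 -> H2 at depth 12
  del 59.16.0.0/12 (clear depth 12)
  add 98.71.0.0/16 -> H3 at depth 16
  add 59.27.56.80/32 -> H1 at depth 32
  add 0.0.0.0/0 -> H2 at depth 0
  add 59.27.56.80/28 -> H4 at depth 28
  lookup 59.27.0.89: bits 001110110001101100 walk d0:H2→d1:-→d2:-→d3:-→d4:-→d5:-→d6:-→d7:-→d8:H4→d9:-→d10:-→d11:-→d12:-→d13:-→d14:-→d15:-→d16:H1→d17:-→d18:- -> H1
  lookup 59.27.56.80: bits 00111011000110110011100001010000 walk d0:H2→d1:-→d2:-→d3:-→d4:-→d5:-→d6:-→d7:-→d8:H4→d9:-→d10:-→d11:-→d12:-→d13:-→d14:-→d15:-→d16:H1→d17:-→d18:-→d19:-→d20:-→d21:-→d22:-→d23:-→d24:-→d25:-→d26:-→d27:-→d28:H4→d29:-→d30:-→d31:-→d32:H1 -> H1
  add 59.27.56.80/32 -> H2 at depth 32
  lookup 98.71.0.18: bits 0110001001000111 walk d0:H2→d1:-→d2:-→d3:-→d4:-→d5:-→d6:-→d7:-→d8:-→d9:-→d10:-→d11:-→d12:-→d13:-→d14:-→d15:-→d16:H3 -> H3
  del 59.0.0.0/8 (clear depth 8)
  lookup 98.71.0.10: bits 0110001001000111 walk d0:H2→d1:-→d2:-→d3:-→d4:-→d5:-→d6:-→d7:-→d8:-→d9:-→d10:-→d11:-→d12:-→d13:-→d14:-→d15:-→d16:H3 -> H3
  add 98.0.0.0/8 -> H3 at depth 8
  lookup 59.27.56.83: bits 001110110001101100111000010100 walk d0:H2→d1:-→d2:-→d3:-→d4:-→d5:-→d6:-→d7:-→d8:-→d9:-→d10:-→d11:-→d12:-→d13:-→d14:-→d15:-→d16:H1→d17:-→d18:-→d19:-→d20:-→d21:-→d22:-→d23:-→d24:-→d25:-→d26:-→d27:-→d28:H4→d29:-→d30:- -> H4
  lookup 98.71.0.3: bits 0110001001000111 walk d0:H2→d1:-→d2:-→d3:-→d4:-→d5:-→d6:-→d7:-→d8:H3→d9:-→d10:-→d11:-→d12:-→d13:-→d14:-→d15:-→d16:H3 -> H3
  lookup 59.27.56.83: bits 001110110001101100111000010100 walk d0:H2→d1:-→d2:-→d3:-→d4:-→d5:-→d6:-→d7:-→d8:-→d9:-→d10:-→d11:-→d12:-→d13:-→d14:-→d15:-→d16:H1→d17:-→d18:-→d19:-→d20:-→d21:-→d22:-→d23:-→d24:-→d25:-→d26:-→d27:-→d28:H4→d29:-→d30:- -> H4
  add 0.0.0.0/1 -> H1 at depth 1
  lookup 188.25.102.8: bits ε walk d0:H2 -> H2
  add 59.16.0.0/12 -> H4 at depth 12

== LOOKUPS ==
["H1","H1","H1","H1","H3","H3","H4","H3","H4","H2"]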